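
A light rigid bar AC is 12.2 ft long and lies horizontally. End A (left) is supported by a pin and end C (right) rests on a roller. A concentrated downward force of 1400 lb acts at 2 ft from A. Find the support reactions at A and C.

A_x = 0, A_y = 1170 lb, C_y = 229.5 lb

Taking moments about A: C_y·12.2 − 1400·2 = 0 → C_y = 2800/12.2 = 229.508 ≈ 229.5 lb.
ΣF_y = 0: A_y + 229.508 − 1400 = 0 → A_y = 1170 lb.
ΣF_x = 0: no horizontal applied forces, so A_x = 0.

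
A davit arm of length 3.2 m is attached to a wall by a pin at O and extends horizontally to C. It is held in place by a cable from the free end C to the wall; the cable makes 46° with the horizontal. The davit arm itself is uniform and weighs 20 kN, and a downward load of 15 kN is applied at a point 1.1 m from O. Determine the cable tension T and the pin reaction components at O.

T = 21.07 kN, O_x = 14.64 kN, O_y = 19.84 kN

ΣM about O: T·sin46°·3.2 − 20·1.6 − 15·1.1 = 0 → T = 48.5/(3.2·0.71934) = 21.0697 ≈ 21.07 kN.
ΣF_x = 0: O_x − T·cos46° = 0 → O_x = 21.0697 × 0.694658 = 14.64 kN.
ΣF_y = 0: O_y + T·sin46° − 20 − 15 = 0 → O_y = 35 − 21.0697 × 0.71934 = 19.84 kN.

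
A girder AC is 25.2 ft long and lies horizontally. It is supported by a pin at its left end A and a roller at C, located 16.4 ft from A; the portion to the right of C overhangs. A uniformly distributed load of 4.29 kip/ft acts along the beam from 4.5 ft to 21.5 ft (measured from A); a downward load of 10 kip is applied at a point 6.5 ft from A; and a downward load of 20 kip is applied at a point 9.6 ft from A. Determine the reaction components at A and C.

Resultant of the distributed load: 4.29 × 17 = 72.93 kip at 13 ft from A.
Taking moments about A: C_y·16.4 − (4.29·17)·13 − 10·6.5 − 20·9.6 = 0 → C_y = 1205.09/16.4 = 73.4811 ≈ 73.48 kip.
ΣF_y = 0: A_y + 73.4811 − 4.29·17 − 10 − 20 = 0 → A_y = 29.45 kip.
ΣF_x = 0: no horizontal applied forces, so A_x = 0.

A_x = 0, A_y = 29.45 kip, C_y = 73.48 kip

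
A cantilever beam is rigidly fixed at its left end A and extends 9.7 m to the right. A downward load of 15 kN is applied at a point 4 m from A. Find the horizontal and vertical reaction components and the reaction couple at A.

ΣF_x = 0: A_x = 0.
ΣF_y = 0: A_y − 15 = 0 → A_y = 15.00 kN.
ΣM about A: M_A − 15·4 = 0 → M_A = 60.00 kN·m.

A_x = 0, A_y = 15.00 kN, M_A = 60.00 kN·m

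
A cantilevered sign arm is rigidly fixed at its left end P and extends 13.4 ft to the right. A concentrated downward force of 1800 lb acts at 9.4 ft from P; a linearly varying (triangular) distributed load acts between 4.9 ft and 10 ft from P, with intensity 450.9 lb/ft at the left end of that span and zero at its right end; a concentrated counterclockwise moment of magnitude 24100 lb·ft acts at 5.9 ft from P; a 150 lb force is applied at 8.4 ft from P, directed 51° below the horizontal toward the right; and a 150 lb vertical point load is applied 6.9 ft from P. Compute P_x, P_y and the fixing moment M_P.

Resultant of the triangular load: ½ × 450.9 × 5.1 = 1149.795 lb, acting at 6.6 ft from P (one-third of the span from the peak).
ΣF_x = 0: P_x + 150·cos51° = 0 → P_x = -94.40 lb.
ΣF_y = 0: P_y − 1800 − ½·450.9·5.1 − 150·sin51° − 150 = 0 → P_y = 3216 lb.
ΣM about P: M_P − 1800·9.4 − (½·450.9·5.1)·6.6 + 24100 − 150·sin51°·8.4 − 150·6.9 = 0 → M_P = 2423 lb·ft.

P_x = -94.40 lb, P_y = 3216 lb, M_P = 2423 lb·ft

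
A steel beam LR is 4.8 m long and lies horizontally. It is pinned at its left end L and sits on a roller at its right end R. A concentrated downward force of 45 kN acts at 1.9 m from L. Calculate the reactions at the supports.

Moments about L: R_y·4.8 − 45·1.9 = 0 → R_y = 85.5/4.8 = 17.8125 ≈ 17.81 kN.
ΣF_y = 0: L_y + 17.8125 − 45 = 0 → L_y = 27.19 kN.
ΣF_x = 0: no horizontal applied forces, so L_x = 0.

L_x = 0, L_y = 27.19 kN, R_y = 17.81 kN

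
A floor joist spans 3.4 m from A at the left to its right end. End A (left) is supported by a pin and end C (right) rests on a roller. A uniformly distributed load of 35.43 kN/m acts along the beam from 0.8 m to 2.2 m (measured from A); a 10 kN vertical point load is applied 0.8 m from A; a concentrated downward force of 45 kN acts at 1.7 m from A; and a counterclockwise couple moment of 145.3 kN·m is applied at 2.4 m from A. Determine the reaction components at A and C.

Resultant of the distributed load: 35.43 × 1.4 = 49.602 kN at 1.5 m from A.
Taking moments about A: C_y·3.4 − (35.43·1.4)·1.5 − 10·0.8 − 45·1.7 + 145.3 = 0 → C_y = 13.603/3.4 = 4.00088 ≈ 4.001 kN.
ΣF_y = 0: A_y + 4.00088 − 35.43·1.4 − 10 − 45 = 0 → A_y = 100.6 kN.
ΣF_x = 0: no horizontal applied forces, so A_x = 0.

A_x = 0, A_y = 100.6 kN, C_y = 4.001 kN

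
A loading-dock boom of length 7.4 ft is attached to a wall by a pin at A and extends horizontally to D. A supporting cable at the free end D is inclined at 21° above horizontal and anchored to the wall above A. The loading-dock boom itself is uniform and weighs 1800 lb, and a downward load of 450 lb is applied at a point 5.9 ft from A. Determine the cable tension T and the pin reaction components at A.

ΣM about A: T·sin21°·7.4 − 1800·3.7 − 450·5.9 = 0 → T = 9315/(7.4·0.358368) = 3512.55 ≈ 3513 lb.
ΣF_x = 0: A_x − T·cos21° = 0 → A_x = 3512.55 × 0.93358 = 3279 lb.
ΣF_y = 0: A_y + T·sin21° − 1800 − 450 = 0 → A_y = 2250 − 3512.55 × 0.358368 = 991.2 lb.

T = 3513 lb, A_x = 3279 lb, A_y = 991.2 lb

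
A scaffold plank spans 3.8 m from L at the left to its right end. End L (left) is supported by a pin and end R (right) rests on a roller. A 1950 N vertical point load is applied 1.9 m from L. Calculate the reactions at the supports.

L_x = 0, L_y = 975.0 N, R_y = 975.0 N

ΣM about L: R_y·3.8 − 1950·1.9 = 0 → R_y = 3705/3.8 = 975.0 N.
ΣF_y = 0: L_y + 975 − 1950 = 0 → L_y = 975.0 N.
ΣF_x = 0: no horizontal applied forces, so L_x = 0.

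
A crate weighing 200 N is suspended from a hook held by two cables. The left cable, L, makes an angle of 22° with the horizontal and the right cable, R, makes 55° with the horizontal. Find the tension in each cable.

T_L = 117.7 N, T_R = 190.3 N

ΣF_x = 0: −T_L·cos22° + T_R·cos55° = 0 → T_R = 1.6165·T_L.
ΣF_y = 0: T_L·sin22° + T_R·sin55° = 200.
Substitute: T_L·(0.374607 + 1.6165·0.819152) = 200 → T_L = 117.733 ≈ 117.7 N.
Then T_R = 1.6165 × 117.733 = 190.3 N.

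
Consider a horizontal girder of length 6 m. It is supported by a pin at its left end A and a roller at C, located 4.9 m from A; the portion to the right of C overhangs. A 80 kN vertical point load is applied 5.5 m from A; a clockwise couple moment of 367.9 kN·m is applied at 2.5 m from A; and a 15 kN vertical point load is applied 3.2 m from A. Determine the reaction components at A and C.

A_x = 0, A_y = -79.67 kN, C_y = 174.7 kN

ΣM about A: C_y·4.9 − 80·5.5 − 367.9 − 15·3.2 = 0 → C_y = 855.9/4.9 = 174.673 ≈ 174.7 kN.
ΣF_y = 0: A_y + 174.673 − 80 − 15 = 0 → A_y = -79.67 kN.
ΣF_x = 0: no horizontal applied forces, so A_x = 0.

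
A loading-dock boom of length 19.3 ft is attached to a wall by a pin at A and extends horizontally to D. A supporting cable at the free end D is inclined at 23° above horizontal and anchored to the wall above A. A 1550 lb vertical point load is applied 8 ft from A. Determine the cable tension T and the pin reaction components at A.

T = 1644 lb, A_x = 1514 lb, A_y = 907.5 lb

ΣM about A: T·sin23°·19.3 − 1550·8 = 0 → T = 12400/(19.3·0.390731) = 1644.32 ≈ 1644 lb.
ΣF_x = 0: A_x − T·cos23° = 0 → A_x = 1644.32 × 0.920505 = 1514 lb.
ΣF_y = 0: A_y + T·sin23° − 1550 = 0 → A_y = 1550 − 1644.32 × 0.390731 = 907.5 lb.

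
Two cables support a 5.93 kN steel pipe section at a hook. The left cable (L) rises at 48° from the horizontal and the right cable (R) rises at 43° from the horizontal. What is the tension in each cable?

T_L = 4.338 kN, T_R = 3.969 kN

ΣF_x = 0: −T_L·cos48° + T_R·cos43° = 0 → T_R = 0.914921·T_L.
ΣF_y = 0: T_L·sin48° + T_R·sin43° = 5.93.
Substitute: T_L·(0.743145 + 0.914921·0.681998) = 5.93 → T_L = 4.33759 ≈ 4.338 kN.
Then T_R = 0.914921 × 4.33759 = 3.969 kN.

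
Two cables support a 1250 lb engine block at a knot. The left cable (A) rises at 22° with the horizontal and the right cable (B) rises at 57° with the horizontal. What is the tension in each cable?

ΣF_x = 0: −T_A·cos22° + T_B·cos57° = 0 → T_B = 1.70238·T_A.
ΣF_y = 0: T_A·sin22° + T_B·sin57° = 1250.
Substitute: T_A·(0.374607 + 1.70238·0.838671) = 1250 → T_A = 693.541 ≈ 693.5 lb.
Then T_B = 1.70238 × 693.541 = 1181 lb.

T_A = 693.5 lb, T_B = 1181 lb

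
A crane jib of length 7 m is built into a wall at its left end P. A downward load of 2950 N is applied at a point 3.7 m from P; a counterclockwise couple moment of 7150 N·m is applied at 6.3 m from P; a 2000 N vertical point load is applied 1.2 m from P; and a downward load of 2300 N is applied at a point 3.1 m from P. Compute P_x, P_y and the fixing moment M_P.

ΣF_x = 0: P_x = 0.
ΣF_y = 0: P_y − 2950 − 2000 − 2300 = 0 → P_y = 7250 N.
ΣM about P: M_P − 2950·3.7 + 7150 − 2000·1.2 − 2300·3.1 = 0 → M_P = 13300 N·m.

P_x = 0, P_y = 7250 N, M_P = 13300 N·m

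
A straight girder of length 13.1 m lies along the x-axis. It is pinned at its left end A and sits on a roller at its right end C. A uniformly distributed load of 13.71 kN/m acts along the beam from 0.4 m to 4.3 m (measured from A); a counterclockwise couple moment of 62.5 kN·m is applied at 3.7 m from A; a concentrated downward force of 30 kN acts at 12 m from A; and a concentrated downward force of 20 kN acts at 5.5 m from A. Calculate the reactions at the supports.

A_x = 0, A_y = 62.77 kN, C_y = 40.70 kN

Resultant of the distributed load: 13.71 × 3.9 = 53.469 kN at 2.35 m from A.
ΣM about A: C_y·13.1 − (13.71·3.9)·2.35 + 62.5 − 30·12 − 20·5.5 = 0 → C_y = 533.15215/13.1 = 40.6986 ≈ 40.70 kN.
ΣF_y = 0: A_y + 40.6986 − 13.71·3.9 − 30 − 20 = 0 → A_y = 62.77 kN.
ΣF_x = 0: no horizontal applied forces, so A_x = 0.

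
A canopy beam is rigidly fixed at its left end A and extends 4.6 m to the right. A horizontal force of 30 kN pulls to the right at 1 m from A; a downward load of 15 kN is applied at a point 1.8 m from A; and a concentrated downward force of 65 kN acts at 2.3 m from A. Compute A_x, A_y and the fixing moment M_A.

ΣF_x = 0: A_x + 30 = 0 → A_x = -30.00 kN.
ΣF_y = 0: A_y − 15 − 65 = 0 → A_y = 80.00 kN.
ΣM about A: M_A − 15·1.8 − 65·2.3 = 0 → M_A = 176.5 kN·m.

A_x = -30.00 kN, A_y = 80.00 kN, M_A = 176.5 kN·m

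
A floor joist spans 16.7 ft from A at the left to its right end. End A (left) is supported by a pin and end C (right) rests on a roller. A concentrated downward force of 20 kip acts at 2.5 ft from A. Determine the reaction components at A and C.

A_x = 0, A_y = 17.01 kip, C_y = 2.994 kip

Taking moments about A: C_y·16.7 − 20·2.5 = 0 → C_y = 50/16.7 = 2.99401 ≈ 2.994 kip.
ΣF_y = 0: A_y + 2.99401 − 20 = 0 → A_y = 17.01 kip.
ΣF_x = 0: no horizontal applied forces, so A_x = 0.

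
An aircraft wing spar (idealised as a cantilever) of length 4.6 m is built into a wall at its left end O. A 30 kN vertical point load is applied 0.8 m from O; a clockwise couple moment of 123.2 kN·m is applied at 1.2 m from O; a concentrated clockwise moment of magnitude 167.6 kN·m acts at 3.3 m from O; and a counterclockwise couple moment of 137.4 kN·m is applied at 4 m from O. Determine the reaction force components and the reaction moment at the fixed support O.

ΣF_x = 0: O_x = 0.
ΣF_y = 0: O_y − 30 = 0 → O_y = 30.00 kN.
ΣM about O: M_O − 30·0.8 − 123.2 − 167.6 + 137.4 = 0 → M_O = 177.4 kN·m.

O_x = 0, O_y = 30.00 kN, M_O = 177.4 kN·m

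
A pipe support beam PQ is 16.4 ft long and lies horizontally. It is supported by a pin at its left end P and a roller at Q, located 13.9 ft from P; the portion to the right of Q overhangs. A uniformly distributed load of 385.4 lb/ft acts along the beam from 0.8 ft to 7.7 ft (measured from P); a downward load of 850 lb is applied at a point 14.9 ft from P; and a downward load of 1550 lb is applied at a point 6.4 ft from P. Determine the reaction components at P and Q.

Resultant of the distributed load: 385.4 × 6.9 = 2659.26 lb at 4.25 ft from P.
Taking moments about P: Q_y·13.9 − (385.4·6.9)·4.25 − 850·14.9 − 1550·6.4 = 0 → Q_y = 33886.855/13.9 = 2437.9 ≈ 2438 lb.
ΣF_y = 0: P_y + 2437.9 − 385.4·6.9 − 850 − 1550 = 0 → P_y = 2621 lb.
ΣF_x = 0: no horizontal applied forces, so P_x = 0.

P_x = 0, P_y = 2621 lb, Q_y = 2438 lb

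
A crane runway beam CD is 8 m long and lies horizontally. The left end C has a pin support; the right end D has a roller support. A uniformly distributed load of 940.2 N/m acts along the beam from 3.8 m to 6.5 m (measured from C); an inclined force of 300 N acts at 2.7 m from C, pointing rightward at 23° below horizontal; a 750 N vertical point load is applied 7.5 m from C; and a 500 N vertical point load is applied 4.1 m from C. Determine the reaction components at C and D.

Resultant of the distributed load: 940.2 × 2.7 = 2538.54 N at 5.15 m from C.
Moments about C: D_y·8 − (940.2·2.7)·5.15 − 300·sin23°·2.7 − 750·7.5 − 500·4.1 = 0 → D_y = 21065/8 = 2633.12 ≈ 2633 N.
ΣF_y = 0: C_y + 2633.12 − 940.2·2.7 − 300·sin23° − 750 − 500 = 0 → C_y = 1273 N.
ΣF_x = 0: C_x + 300·cos23° = 0 → C_x = -276.2 N.

C_x = -276.2 N, C_y = 1273 N, D_y = 2633 N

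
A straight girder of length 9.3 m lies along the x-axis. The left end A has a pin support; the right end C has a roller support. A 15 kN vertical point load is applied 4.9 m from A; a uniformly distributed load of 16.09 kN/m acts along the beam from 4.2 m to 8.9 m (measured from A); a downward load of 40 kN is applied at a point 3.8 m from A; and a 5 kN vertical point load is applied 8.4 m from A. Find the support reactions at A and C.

A_x = 0, A_y = 53.60 kN, C_y = 82.02 kN

Resultant of the distributed load: 16.09 × 4.7 = 75.623 kN at 6.55 m from A.
Taking moments about A: C_y·9.3 − 15·4.9 − (16.09·4.7)·6.55 − 40·3.8 − 5·8.4 = 0 → C_y = 762.83065/9.3 = 82.0248 ≈ 82.02 kN.
ΣF_y = 0: A_y + 82.0248 − 15 − 16.09·4.7 − 40 − 5 = 0 → A_y = 53.60 kN.
ΣF_x = 0: no horizontal applied forces, so A_x = 0.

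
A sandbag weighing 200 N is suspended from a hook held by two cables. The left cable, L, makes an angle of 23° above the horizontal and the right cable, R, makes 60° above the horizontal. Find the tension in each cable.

T_L = 100.8 N, T_R = 185.5 N

ΣF_x = 0: −T_L·cos23° + T_R·cos60° = 0 → T_R = 1.84101·T_L.
ΣF_y = 0: T_L·sin23° + T_R·sin60° = 200.
Substitute: T_L·(0.390731 + 1.84101·0.866025) = 200 → T_L = 100.751 ≈ 100.8 N.
Then T_R = 1.84101 × 100.751 = 185.5 N.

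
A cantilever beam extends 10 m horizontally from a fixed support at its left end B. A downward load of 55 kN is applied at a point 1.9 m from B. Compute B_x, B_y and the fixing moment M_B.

B_x = 0, B_y = 55.00 kN, M_B = 104.5 kN·m

ΣF_x = 0: B_x = 0.
ΣF_y = 0: B_y − 55 = 0 → B_y = 55.00 kN.
ΣM about B: M_B − 55·1.9 = 0 → M_B = 104.5 kN·m.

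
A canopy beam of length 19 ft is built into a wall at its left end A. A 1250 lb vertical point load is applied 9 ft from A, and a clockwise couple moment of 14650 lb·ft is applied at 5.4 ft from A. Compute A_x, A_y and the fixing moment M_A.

A_x = 0, A_y = 1250 lb, M_A = 25900 lb·ft

ΣF_x = 0: A_x = 0.
ΣF_y = 0: A_y − 1250 = 0 → A_y = 1250 lb.
ΣM about A: M_A − 1250·9 − 14650 = 0 → M_A = 25900 lb·ft.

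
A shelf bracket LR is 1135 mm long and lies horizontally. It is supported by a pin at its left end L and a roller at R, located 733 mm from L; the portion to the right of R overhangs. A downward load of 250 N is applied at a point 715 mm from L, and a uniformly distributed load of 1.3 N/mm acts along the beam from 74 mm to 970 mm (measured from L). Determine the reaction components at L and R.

L_x = 0, L_y = 341.4 N, R_y = 1073 N

Resultant of the distributed load: 1.3 × 896 = 1164.8 N at 522 mm from L.
Taking moments about L: R_y·733 − 250·715 − (1.3·896)·522 = 0 → R_y = 786775.6/733 = 1073.36 ≈ 1073 N.
ΣF_y = 0: L_y + 1073.36 − 250 − 1.3·896 = 0 → L_y = 341.4 N.
ΣF_x = 0: no horizontal applied forces, so L_x = 0.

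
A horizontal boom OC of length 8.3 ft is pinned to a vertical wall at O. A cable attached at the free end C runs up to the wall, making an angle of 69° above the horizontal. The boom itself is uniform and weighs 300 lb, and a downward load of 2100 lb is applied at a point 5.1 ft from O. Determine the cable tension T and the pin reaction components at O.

ΣM about O: T·sin69°·8.3 − 300·4.15 − 2100·5.1 = 0 → T = 11955/(8.3·0.93358) = 1542.84 ≈ 1543 lb.
ΣF_x = 0: O_x − T·cos69° = 0 → O_x = 1542.84 × 0.358368 = 552.9 lb.
ΣF_y = 0: O_y + T·sin69° − 300 − 2100 = 0 → O_y = 2400 − 1542.84 × 0.93358 = 959.6 lb.

T = 1543 lb, O_x = 552.9 lb, O_y = 959.6 lb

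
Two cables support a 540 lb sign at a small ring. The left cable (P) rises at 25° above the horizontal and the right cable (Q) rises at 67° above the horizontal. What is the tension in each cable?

T_P = 211.1 lb, T_Q = 489.7 lb

ΣF_x = 0: −T_P·cos25° + T_Q·cos67° = 0 → T_Q = 2.31952·T_P.
ΣF_y = 0: T_P·sin25° + T_Q·sin67° = 540.
Substitute: T_P·(0.422618 + 2.31952·0.920505) = 540 → T_P = 211.123 ≈ 211.1 lb.
Then T_Q = 2.31952 × 211.123 = 489.7 lb.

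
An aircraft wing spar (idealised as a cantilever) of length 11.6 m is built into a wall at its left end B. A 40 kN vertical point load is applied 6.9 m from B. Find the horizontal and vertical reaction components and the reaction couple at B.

ΣF_x = 0: B_x = 0.
ΣF_y = 0: B_y − 40 = 0 → B_y = 40.00 kN.
ΣM about B: M_B − 40·6.9 = 0 → M_B = 276.0 kN·m.

B_x = 0, B_y = 40.00 kN, M_B = 276.0 kN·m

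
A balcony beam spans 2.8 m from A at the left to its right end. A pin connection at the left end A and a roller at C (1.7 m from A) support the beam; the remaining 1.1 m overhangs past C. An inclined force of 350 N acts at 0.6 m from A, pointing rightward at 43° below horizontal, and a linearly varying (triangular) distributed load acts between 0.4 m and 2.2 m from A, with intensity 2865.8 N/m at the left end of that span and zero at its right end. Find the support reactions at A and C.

Resultant of the triangular load: ½ × 2865.8 × 1.8 = 2579.22 N, acting at 1 m from A (one-third of the span from the peak).
ΣM about A: C_y·1.7 − 350·sin43°·0.6 − (½·2865.8·1.8)·1 = 0 → C_y = 2722.44/1.7 = 1601.44 ≈ 1601 N.
ΣF_y = 0: A_y + 1601.44 − 350·sin43° − ½·2865.8·1.8 = 0 → A_y = 1216 N.
ΣF_x = 0: A_x + 350·cos43° = 0 → A_x = -256.0 N.

A_x = -256.0 N, A_y = 1216 N, C_y = 1601 N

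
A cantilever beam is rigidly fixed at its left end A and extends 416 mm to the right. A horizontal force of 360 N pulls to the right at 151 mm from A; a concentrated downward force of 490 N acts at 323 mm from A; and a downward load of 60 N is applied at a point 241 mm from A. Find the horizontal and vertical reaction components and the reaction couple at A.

ΣF_x = 0: A_x + 360 = 0 → A_x = -360.0 N.
ΣF_y = 0: A_y − 490 − 60 = 0 → A_y = 550.0 N.
ΣM about A: M_A − 490·323 − 60·241 = 0 → M_A = 172700 N·mm.

A_x = -360.0 N, A_y = 550.0 N, M_A = 172700 N·mm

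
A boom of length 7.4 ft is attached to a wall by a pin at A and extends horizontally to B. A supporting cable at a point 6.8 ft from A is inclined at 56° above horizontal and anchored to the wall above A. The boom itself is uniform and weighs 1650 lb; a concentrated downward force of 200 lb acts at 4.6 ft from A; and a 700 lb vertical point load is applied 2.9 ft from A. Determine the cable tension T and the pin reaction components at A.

T = 1606 lb, A_x = 898.2 lb, A_y = 1218 lb

ΣM about A: T·sin56°·6.8 − 1650·3.7 − 200·4.6 − 700·2.9 = 0 → T = 9055/(6.8·0.829038) = 1606.22 ≈ 1606 lb.
ΣF_x = 0: A_x − T·cos56° = 0 → A_x = 1606.22 × 0.559193 = 898.2 lb.
ΣF_y = 0: A_y + T·sin56° − 1650 − 200 − 700 = 0 → A_y = 2550 − 1606.22 × 0.829038 = 1218 lb.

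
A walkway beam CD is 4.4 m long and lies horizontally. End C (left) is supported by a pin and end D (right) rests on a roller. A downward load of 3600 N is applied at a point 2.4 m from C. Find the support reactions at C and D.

C_x = 0, C_y = 1636 N, D_y = 1964 N

Moments about C: D_y·4.4 − 3600·2.4 = 0 → D_y = 8640/4.4 = 1963.64 ≈ 1964 N.
ΣF_y = 0: C_y + 1963.64 − 3600 = 0 → C_y = 1636 N.
ΣF_x = 0: no horizontal applied forces, so C_x = 0.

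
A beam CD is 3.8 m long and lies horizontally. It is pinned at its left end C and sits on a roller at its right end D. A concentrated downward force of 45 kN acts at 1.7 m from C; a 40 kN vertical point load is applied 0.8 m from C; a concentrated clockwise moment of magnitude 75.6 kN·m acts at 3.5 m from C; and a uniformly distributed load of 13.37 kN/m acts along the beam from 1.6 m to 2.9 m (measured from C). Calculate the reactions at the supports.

C_x = 0, C_y = 43.64 kN, D_y = 58.74 kN

Resultant of the distributed load: 13.37 × 1.3 = 17.381 kN at 2.25 m from C.
ΣM about C: D_y·3.8 − 45·1.7 − 40·0.8 − 75.6 − (13.37·1.3)·2.25 = 0 → D_y = 223.20725/3.8 = 58.7387 ≈ 58.74 kN.
ΣF_y = 0: C_y + 58.7387 − 45 − 40 − 13.37·1.3 = 0 → C_y = 43.64 kN.
ΣF_x = 0: no horizontal applied forces, so C_x = 0.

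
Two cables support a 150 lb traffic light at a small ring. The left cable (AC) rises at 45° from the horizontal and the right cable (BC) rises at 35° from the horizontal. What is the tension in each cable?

ΣF_x = 0: −T_AC·cos45° + T_BC·cos35° = 0 → T_BC = 0.863218·T_AC.
ΣF_y = 0: T_AC·sin45° + T_BC·sin35° = 150.
Substitute: T_AC·(0.707107 + 0.863218·0.573576) = 150 → T_AC = 124.768 ≈ 124.8 lb.
Then T_BC = 0.863218 × 124.768 = 107.7 lb.

T_AC = 124.8 lb, T_BC = 107.7 lb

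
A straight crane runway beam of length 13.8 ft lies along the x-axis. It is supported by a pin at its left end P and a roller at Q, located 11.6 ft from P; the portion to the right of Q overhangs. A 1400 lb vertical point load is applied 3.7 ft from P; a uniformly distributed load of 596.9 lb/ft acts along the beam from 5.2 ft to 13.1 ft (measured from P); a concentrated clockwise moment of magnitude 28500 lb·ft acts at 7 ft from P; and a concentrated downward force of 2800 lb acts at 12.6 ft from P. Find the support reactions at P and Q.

P_x = 0, P_y = -748.9 lb, Q_y = 9664 lb

Resultant of the distributed load: 596.9 × 7.9 = 4715.51 lb at 9.15 ft from P.
ΣM about P: Q_y·11.6 − 1400·3.7 − (596.9·7.9)·9.15 − 28500 − 2800·12.6 = 0 → Q_y = 112107/11.6 = 9664.4 ≈ 9664 lb.
ΣF_y = 0: P_y + 9664.4 − 1400 − 596.9·7.9 − 2800 = 0 → P_y = -748.9 lb.
ΣF_x = 0: no horizontal applied forces, so P_x = 0.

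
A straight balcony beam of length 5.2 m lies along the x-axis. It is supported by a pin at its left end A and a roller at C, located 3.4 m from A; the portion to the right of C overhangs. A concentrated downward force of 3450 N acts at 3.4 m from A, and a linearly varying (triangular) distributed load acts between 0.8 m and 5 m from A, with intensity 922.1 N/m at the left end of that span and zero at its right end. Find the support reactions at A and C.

A_x = 0, A_y = 683.4 N, C_y = 4703 N

Resultant of the triangular load: ½ × 922.1 × 4.2 = 1936.41 N, acting at 2.2 m from A (one-third of the span from the peak).
Moments about A: C_y·3.4 − 3450·3.4 − (½·922.1·4.2)·2.2 = 0 → C_y = 15990.102/3.4 = 4702.97 ≈ 4703 N.
ΣF_y = 0: A_y + 4702.97 − 3450 − ½·922.1·4.2 = 0 → A_y = 683.4 N.
ΣF_x = 0: no horizontal applied forces, so A_x = 0.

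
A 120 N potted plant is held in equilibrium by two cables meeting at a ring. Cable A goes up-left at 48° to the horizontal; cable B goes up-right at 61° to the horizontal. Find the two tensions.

T_A = 61.53 N, T_B = 84.92 N

ΣF_x = 0: −T_A·cos48° + T_B·cos61° = 0 → T_B = 1.38019·T_A.
ΣF_y = 0: T_A·sin48° + T_B·sin61° = 120.
Substitute: T_A·(0.743145 + 1.38019·0.87462) = 120 → T_A = 61.5294 ≈ 61.53 N.
Then T_B = 1.38019 × 61.5294 = 84.92 N.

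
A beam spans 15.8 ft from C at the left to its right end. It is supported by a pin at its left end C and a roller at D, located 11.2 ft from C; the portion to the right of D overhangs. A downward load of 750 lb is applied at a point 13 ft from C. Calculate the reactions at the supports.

Taking moments about C: D_y·11.2 − 750·13 = 0 → D_y = 9750/11.2 = 870.536 ≈ 870.5 lb.
ΣF_y = 0: C_y + 870.536 − 750 = 0 → C_y = -120.5 lb.
ΣF_x = 0: no horizontal applied forces, so C_x = 0.

C_x = 0, C_y = -120.5 lb, D_y = 870.5 lb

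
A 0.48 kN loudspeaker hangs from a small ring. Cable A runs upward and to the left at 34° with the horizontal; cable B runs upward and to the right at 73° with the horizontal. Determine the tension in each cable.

T_A = 0.1468 kN, T_B = 0.4161 kN

ΣF_x = 0: −T_A·cos34° + T_B·cos73° = 0 → T_B = 2.83556·T_A.
ΣF_y = 0: T_A·sin34° + T_B·sin73° = 0.48.
Substitute: T_A·(0.559193 + 2.83556·0.956305) = 0.48 → T_A = 0.146751 ≈ 0.1468 kN.
Then T_B = 2.83556 × 0.146751 = 0.4161 kN.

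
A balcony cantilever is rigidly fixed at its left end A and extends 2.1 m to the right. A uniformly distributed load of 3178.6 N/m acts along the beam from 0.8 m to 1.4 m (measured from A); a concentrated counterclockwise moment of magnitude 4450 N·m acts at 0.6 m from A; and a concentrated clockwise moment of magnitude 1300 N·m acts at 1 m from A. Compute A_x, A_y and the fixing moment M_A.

Resultant of the distributed load: 3178.6 × 0.6 = 1907.16 N at 1.1 m from A.
ΣF_x = 0: A_x = 0.
ΣF_y = 0: A_y − 3178.6·0.6 = 0 → A_y = 1907 N.
ΣM about A: M_A − (3178.6·0.6)·1.1 + 4450 − 1300 = 0 → M_A = -1052 N·m.

A_x = 0, A_y = 1907 N, M_A = -1052 N·m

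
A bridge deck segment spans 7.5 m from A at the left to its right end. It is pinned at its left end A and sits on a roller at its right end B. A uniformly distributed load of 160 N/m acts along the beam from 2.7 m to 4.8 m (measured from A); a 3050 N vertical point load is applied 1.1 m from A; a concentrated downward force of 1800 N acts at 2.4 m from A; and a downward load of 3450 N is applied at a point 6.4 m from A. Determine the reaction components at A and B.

Resultant of the distributed load: 160 × 2.1 = 336 N at 3.75 m from A.
Taking moments about A: B_y·7.5 − (160·2.1)·3.75 − 3050·1.1 − 1800·2.4 − 3450·6.4 = 0 → B_y = 31015/7.5 = 4135.33 ≈ 4135 N.
ΣF_y = 0: A_y + 4135.33 − 160·2.1 − 3050 − 1800 − 3450 = 0 → A_y = 4501 N.
ΣF_x = 0: no horizontal applied forces, so A_x = 0.

A_x = 0, A_y = 4501 N, B_y = 4135 N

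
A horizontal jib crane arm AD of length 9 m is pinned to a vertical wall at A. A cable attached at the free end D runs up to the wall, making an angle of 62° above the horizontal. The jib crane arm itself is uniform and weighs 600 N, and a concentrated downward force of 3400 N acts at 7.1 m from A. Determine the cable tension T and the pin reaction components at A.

T = 3378 N, A_x = 1586 N, A_y = 1018 N

ΣM about A: T·sin62°·9 − 600·4.5 − 3400·7.1 = 0 → T = 26840/(9·0.882948) = 3377.57 ≈ 3378 N.
ΣF_x = 0: A_x − T·cos62° = 0 → A_x = 3377.57 × 0.469472 = 1586 N.
ΣF_y = 0: A_y + T·sin62° − 600 − 3400 = 0 → A_y = 4000 − 3377.57 × 0.882948 = 1018 N.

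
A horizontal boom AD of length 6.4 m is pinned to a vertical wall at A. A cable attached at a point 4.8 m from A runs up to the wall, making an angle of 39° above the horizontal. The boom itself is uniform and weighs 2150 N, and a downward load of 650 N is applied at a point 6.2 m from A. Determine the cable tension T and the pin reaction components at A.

ΣM about A: T·sin39°·4.8 − 2150·3.2 − 650·6.2 = 0 → T = 10910/(4.8·0.62932) = 3611.7 ≈ 3612 N.
ΣF_x = 0: A_x − T·cos39° = 0 → A_x = 3611.7 × 0.777146 = 2807 N.
ΣF_y = 0: A_y + T·sin39° − 2150 − 650 = 0 → A_y = 2800 − 3611.7 × 0.62932 = 527.1 N.

T = 3612 N, A_x = 2807 N, A_y = 527.1 N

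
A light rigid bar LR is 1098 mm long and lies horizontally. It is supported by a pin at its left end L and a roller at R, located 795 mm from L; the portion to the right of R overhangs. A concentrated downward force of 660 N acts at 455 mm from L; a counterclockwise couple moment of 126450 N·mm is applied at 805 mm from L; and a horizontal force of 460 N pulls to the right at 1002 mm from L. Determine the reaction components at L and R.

Moments about L: R_y·795 − 660·455 + 126450 = 0 → R_y = 173850/795 = 218.679 ≈ 218.7 N.
ΣF_y = 0: L_y + 218.679 − 660 = 0 → L_y = 441.3 N.
ΣF_x = 0: L_x + 460 = 0 → L_x = -460.0 N.

L_x = -460.0 N, L_y = 441.3 N, R_y = 218.7 N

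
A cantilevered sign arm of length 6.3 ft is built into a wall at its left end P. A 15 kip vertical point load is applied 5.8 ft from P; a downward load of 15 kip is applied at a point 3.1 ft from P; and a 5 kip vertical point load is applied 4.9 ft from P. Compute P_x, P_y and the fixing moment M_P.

ΣF_x = 0: P_x = 0.
ΣF_y = 0: P_y − 15 − 15 − 5 = 0 → P_y = 35.00 kip.
ΣM about P: M_P − 15·5.8 − 15·3.1 − 5·4.9 = 0 → M_P = 158.0 kip·ft.

P_x = 0, P_y = 35.00 kip, M_P = 158.0 kip·ft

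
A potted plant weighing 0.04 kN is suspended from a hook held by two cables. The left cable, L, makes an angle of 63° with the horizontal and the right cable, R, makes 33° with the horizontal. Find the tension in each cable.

ΣF_x = 0: −T_L·cos63° + T_R·cos33° = 0 → T_R = 0.541322·T_L.
ΣF_y = 0: T_L·sin63° + T_R·sin33° = 0.04.
Substitute: T_L·(0.891007 + 0.541322·0.544639) = 0.04 → T_L = 0.0337316 ≈ 0.03373 kN.
Then T_R = 0.541322 × 0.0337316 = 0.01826 kN.

T_L = 0.03373 kN, T_R = 0.01826 kN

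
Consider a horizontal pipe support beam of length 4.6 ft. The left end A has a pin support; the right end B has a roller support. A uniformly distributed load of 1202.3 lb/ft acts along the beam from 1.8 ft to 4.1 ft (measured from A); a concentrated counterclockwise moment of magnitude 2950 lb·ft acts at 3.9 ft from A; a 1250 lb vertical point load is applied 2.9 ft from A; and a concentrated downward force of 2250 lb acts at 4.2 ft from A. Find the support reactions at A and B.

Resultant of the distributed load: 1202.3 × 2.3 = 2765.29 lb at 2.95 ft from A.
Taking moments about A: B_y·4.6 − (1202.3·2.3)·2.95 + 2950 − 1250·2.9 − 2250·4.2 = 0 → B_y = 18282.6055/4.6 = 3974.48 ≈ 3974 lb.
ΣF_y = 0: A_y + 3974.48 − 1202.3·2.3 − 1250 − 2250 = 0 → A_y = 2291 lb.
ΣF_x = 0: no horizontal applied forces, so A_x = 0.

A_x = 0, A_y = 2291 lb, B_y = 3974 lb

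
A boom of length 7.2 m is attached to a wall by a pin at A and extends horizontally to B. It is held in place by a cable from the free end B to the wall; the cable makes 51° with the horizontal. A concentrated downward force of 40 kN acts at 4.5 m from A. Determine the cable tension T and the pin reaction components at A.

ΣM about A: T·sin51°·7.2 − 40·4.5 = 0 → T = 180/(7.2·0.777146) = 32.169 ≈ 32.17 kN.
ΣF_x = 0: A_x − T·cos51° = 0 → A_x = 32.169 × 0.62932 = 20.24 kN.
ΣF_y = 0: A_y + T·sin51° − 40 = 0 → A_y = 40 − 32.169 × 0.777146 = 15.00 kN.

T = 32.17 kN, A_x = 20.24 kN, A_y = 15.00 kN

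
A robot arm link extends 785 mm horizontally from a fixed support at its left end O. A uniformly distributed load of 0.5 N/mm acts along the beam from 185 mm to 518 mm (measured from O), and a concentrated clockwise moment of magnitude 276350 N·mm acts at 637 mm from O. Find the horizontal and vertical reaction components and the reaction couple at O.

O_x = 0, O_y = 166.5 N, M_O = 334900 N·mm

Resultant of the distributed load: 0.5 × 333 = 166.5 N at 351.5 mm from O.
ΣF_x = 0: O_x = 0.
ΣF_y = 0: O_y − 0.5·333 = 0 → O_y = 166.5 N.
ΣM about O: M_O − (0.5·333)·351.5 − 276350 = 0 → M_O = 334900 N·mm.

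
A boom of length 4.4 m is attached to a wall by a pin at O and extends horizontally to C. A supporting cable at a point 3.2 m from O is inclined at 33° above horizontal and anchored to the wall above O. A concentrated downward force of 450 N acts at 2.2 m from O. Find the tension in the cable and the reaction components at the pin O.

T = 568.0 N, O_x = 476.4 N, O_y = 140.6 N

ΣM about O: T·sin33°·3.2 − 450·2.2 = 0 → T = 990/(3.2·0.544639) = 568.037 ≈ 568.0 N.
ΣF_x = 0: O_x − T·cos33° = 0 → O_x = 568.037 × 0.838671 = 476.4 N.
ΣF_y = 0: O_y + T·sin33° − 450 = 0 → O_y = 450 − 568.037 × 0.544639 = 140.6 N.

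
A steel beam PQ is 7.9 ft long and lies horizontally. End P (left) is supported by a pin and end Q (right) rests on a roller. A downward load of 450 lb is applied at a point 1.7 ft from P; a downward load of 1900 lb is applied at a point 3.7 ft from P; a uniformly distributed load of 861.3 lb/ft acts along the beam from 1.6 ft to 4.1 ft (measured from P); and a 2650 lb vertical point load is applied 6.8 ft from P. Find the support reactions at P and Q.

P_x = 0, P_y = 3109 lb, Q_y = 4045 lb

Resultant of the distributed load: 861.3 × 2.5 = 2153.25 lb at 2.85 ft from P.
ΣM about P: Q_y·7.9 − 450·1.7 − 1900·3.7 − (861.3·2.5)·2.85 − 2650·6.8 = 0 → Q_y = 31951.7625/7.9 = 4044.53 ≈ 4045 lb.
ΣF_y = 0: P_y + 4044.53 − 450 − 1900 − 861.3·2.5 − 2650 = 0 → P_y = 3109 lb.
ΣF_x = 0: no horizontal applied forces, so P_x = 0.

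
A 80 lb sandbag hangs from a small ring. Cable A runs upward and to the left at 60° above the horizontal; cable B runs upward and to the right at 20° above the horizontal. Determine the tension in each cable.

T_A = 76.34 lb, T_B = 40.62 lb

ΣF_x = 0: −T_A·cos60° + T_B·cos20° = 0 → T_B = 0.532089·T_A.
ΣF_y = 0: T_A·sin60° + T_B·sin20° = 80.
Substitute: T_A·(0.866025 + 0.532089·0.34202) = 80 → T_A = 76.3351 ≈ 76.34 lb.
Then T_B = 0.532089 × 76.3351 = 40.62 lb.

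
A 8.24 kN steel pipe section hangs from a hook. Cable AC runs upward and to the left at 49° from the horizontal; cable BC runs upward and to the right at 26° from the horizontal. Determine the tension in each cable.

ΣF_x = 0: −T_AC·cos49° + T_BC·cos26° = 0 → T_BC = 0.729933·T_AC.
ΣF_y = 0: T_AC·sin49° + T_BC·sin26° = 8.24.
Substitute: T_AC·(0.75471 + 0.729933·0.438371) = 8.24 → T_AC = 7.66732 ≈ 7.667 kN.
Then T_BC = 0.729933 × 7.66732 = 5.597 kN.

T_AC = 7.667 kN, T_BC = 5.597 kN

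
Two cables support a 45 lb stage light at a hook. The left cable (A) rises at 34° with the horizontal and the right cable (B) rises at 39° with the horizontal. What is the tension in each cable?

ΣF_x = 0: −T_A·cos34° + T_B·cos39° = 0 → T_B = 1.06677·T_A.
ΣF_y = 0: T_A·sin34° + T_B·sin39° = 45.
Substitute: T_A·(0.559193 + 1.06677·0.62932) = 45 → T_A = 36.5695 ≈ 36.57 lb.
Then T_B = 1.06677 × 36.5695 = 39.01 lb.

T_A = 36.57 lb, T_B = 39.01 lb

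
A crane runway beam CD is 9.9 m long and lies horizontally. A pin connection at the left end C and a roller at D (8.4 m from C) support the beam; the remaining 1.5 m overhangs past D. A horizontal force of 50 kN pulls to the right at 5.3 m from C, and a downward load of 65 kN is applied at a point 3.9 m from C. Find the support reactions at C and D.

C_x = -50.00 kN, C_y = 34.82 kN, D_y = 30.18 kN

ΣM about C: D_y·8.4 − 65·3.9 = 0 → D_y = 253.5/8.4 = 30.1786 ≈ 30.18 kN.
ΣF_y = 0: C_y + 30.1786 − 65 = 0 → C_y = 34.82 kN.
ΣF_x = 0: C_x + 50 = 0 → C_x = -50.00 kN.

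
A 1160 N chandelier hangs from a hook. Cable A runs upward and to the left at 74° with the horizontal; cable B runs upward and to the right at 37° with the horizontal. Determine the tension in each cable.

ΣF_x = 0: −T_A·cos74° + T_B·cos37° = 0 → T_B = 0.345135·T_A.
ΣF_y = 0: T_A·sin74° + T_B·sin37° = 1160.
Substitute: T_A·(0.961262 + 0.345135·0.601815) = 1160 → T_A = 992.327 ≈ 992.3 N.
Then T_B = 0.345135 × 992.327 = 342.5 N.

T_A = 992.3 N, T_B = 342.5 N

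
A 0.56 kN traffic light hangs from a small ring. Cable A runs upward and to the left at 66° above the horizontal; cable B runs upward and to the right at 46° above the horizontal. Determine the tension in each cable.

T_A = 0.4196 kN, T_B = 0.2457 kN

ΣF_x = 0: −T_A·cos66° + T_B·cos46° = 0 → T_B = 0.58552·T_A.
ΣF_y = 0: T_A·sin66° + T_B·sin46° = 0.56.
Substitute: T_A·(0.913545 + 0.58552·0.71934) = 0.56 → T_A = 0.41956 ≈ 0.4196 kN.
Then T_B = 0.58552 × 0.41956 = 0.2457 kN.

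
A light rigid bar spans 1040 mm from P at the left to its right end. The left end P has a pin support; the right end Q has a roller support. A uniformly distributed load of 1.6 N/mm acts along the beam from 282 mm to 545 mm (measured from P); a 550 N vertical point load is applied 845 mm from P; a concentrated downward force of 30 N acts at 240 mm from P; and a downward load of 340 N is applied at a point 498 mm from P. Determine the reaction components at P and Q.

P_x = 0, P_y = 556.9 N, Q_y = 783.9 N

Resultant of the distributed load: 1.6 × 263 = 420.8 N at 413.5 mm from P.
Moments about P: Q_y·1040 − (1.6·263)·413.5 − 550·845 − 30·240 − 340·498 = 0 → Q_y = 815270.8/1040 = 783.914 ≈ 783.9 N.
ΣF_y = 0: P_y + 783.914 − 1.6·263 − 550 − 30 − 340 = 0 → P_y = 556.9 N.
ΣF_x = 0: no horizontal applied forces, so P_x = 0.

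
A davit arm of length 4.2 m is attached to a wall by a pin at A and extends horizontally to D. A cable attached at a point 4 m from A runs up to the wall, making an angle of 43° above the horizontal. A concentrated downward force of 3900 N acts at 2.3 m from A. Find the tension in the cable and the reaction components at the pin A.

T = 3288 N, A_x = 2405 N, A_y = 1658 N

ΣM about A: T·sin43°·4 − 3900·2.3 = 0 → T = 8970/(4·0.681998) = 3288.13 ≈ 3288 N.
ΣF_x = 0: A_x − T·cos43° = 0 → A_x = 3288.13 × 0.731354 = 2405 N.
ΣF_y = 0: A_y + T·sin43° − 3900 = 0 → A_y = 3900 − 3288.13 × 0.681998 = 1658 N.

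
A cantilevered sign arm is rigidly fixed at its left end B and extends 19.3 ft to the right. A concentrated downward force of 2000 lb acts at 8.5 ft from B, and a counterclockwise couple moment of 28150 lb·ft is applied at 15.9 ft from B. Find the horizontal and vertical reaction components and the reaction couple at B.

B_x = 0, B_y = 2000 lb, M_B = -11150 lb·ft

ΣF_x = 0: B_x = 0.
ΣF_y = 0: B_y − 2000 = 0 → B_y = 2000 lb.
ΣM about B: M_B − 2000·8.5 + 28150 = 0 → M_B = -11150 lb·ft.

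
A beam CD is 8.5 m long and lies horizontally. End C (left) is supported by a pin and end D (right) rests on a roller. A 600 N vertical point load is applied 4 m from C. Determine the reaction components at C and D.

Taking moments about C: D_y·8.5 − 600·4 = 0 → D_y = 2400/8.5 = 282.353 ≈ 282.4 N.
ΣF_y = 0: C_y + 282.353 − 600 = 0 → C_y = 317.6 N.
ΣF_x = 0: no horizontal applied forces, so C_x = 0.

C_x = 0, C_y = 317.6 N, D_y = 282.4 N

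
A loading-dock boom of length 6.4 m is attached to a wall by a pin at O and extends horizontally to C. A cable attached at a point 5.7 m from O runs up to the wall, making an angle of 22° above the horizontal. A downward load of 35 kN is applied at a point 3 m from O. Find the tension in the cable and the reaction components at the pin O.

T = 49.17 kN, O_x = 45.59 kN, O_y = 16.58 kN

ΣM about O: T·sin22°·5.7 − 35·3 = 0 → T = 105/(5.7·0.374607) = 49.1743 ≈ 49.17 kN.
ΣF_x = 0: O_x − T·cos22° = 0 → O_x = 49.1743 × 0.927184 = 45.59 kN.
ΣF_y = 0: O_y + T·sin22° − 35 = 0 → O_y = 35 − 49.1743 × 0.374607 = 16.58 kN.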